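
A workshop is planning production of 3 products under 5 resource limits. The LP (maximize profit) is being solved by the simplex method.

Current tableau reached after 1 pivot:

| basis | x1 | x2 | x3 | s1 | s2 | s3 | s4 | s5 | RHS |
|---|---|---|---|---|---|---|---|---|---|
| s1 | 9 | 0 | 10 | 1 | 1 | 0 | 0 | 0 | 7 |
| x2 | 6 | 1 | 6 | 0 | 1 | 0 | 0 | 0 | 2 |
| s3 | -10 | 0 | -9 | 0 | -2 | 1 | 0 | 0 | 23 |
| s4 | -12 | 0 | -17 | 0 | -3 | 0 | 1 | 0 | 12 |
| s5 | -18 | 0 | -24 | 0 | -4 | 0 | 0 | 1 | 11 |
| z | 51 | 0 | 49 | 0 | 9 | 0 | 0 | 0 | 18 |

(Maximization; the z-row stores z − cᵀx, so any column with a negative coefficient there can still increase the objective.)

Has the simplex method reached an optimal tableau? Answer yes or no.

No objective-row coefficient is strictly negative, so no entering variable exists; the tableau is optimal.

yes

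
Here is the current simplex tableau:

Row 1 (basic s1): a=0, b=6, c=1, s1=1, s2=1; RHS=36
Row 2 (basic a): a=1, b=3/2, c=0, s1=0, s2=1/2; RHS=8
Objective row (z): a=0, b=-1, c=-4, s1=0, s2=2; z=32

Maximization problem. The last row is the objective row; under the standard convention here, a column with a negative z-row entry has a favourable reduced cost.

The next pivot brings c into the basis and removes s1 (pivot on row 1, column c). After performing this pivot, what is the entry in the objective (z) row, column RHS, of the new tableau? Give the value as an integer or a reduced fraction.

Pivot element is row 1, column c: 1.
Normalize row 1: new (row 1, RHS) = 36/1 = 36.
z-row ← z-row − (-4)·(new row 1): 32 − (-4)·36 = 176.

176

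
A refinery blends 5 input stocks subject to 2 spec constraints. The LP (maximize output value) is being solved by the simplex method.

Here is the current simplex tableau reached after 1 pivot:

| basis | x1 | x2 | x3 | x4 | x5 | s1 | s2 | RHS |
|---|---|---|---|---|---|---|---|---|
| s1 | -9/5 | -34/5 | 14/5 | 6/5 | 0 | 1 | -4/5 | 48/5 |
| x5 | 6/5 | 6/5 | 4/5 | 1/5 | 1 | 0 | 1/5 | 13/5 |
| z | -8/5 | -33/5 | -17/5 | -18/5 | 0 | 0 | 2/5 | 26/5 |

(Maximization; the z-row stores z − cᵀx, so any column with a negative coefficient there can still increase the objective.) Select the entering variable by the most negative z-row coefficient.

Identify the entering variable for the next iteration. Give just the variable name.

x2

Objective-row coefficients: x1: -8/5, x2: -33/5, x3: -17/5, x4: -18/5, x5: 0, s1: 0, s2: 2/5.
The most negative is -33/5 in column x2, so x2 enters.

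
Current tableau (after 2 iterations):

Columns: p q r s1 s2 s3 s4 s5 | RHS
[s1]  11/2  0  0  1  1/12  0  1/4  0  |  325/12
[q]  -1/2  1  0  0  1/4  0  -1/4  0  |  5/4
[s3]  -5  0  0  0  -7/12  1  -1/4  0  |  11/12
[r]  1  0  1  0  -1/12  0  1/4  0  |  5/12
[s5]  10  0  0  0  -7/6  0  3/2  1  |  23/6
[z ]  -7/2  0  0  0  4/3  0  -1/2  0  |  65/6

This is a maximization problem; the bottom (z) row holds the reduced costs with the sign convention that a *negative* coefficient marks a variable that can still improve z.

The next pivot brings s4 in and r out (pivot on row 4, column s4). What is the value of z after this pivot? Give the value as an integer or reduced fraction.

Minimum ratio for s4: (5/12)/(1/4) = 5/3.
z changes by −(z-row coeff of s4)·ratio = −(-1/2)·(5/3) = 5/6.
New z = 65/6 + (5/6) = 35/3.

35/3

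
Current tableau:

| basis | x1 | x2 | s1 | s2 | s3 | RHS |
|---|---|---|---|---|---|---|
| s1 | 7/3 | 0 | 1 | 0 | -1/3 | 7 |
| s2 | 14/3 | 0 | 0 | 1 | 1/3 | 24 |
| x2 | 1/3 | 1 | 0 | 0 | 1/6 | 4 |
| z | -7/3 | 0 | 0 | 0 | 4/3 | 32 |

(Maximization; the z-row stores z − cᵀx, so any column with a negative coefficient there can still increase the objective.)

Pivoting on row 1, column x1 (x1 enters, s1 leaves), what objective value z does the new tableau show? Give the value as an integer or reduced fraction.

Minimum ratio for x1: 7/(7/3) = 3.
z changes by −(z-row coeff of x1)·ratio = −(-7/3)·3 = 7.
New z = 32 + 7 = 39.

39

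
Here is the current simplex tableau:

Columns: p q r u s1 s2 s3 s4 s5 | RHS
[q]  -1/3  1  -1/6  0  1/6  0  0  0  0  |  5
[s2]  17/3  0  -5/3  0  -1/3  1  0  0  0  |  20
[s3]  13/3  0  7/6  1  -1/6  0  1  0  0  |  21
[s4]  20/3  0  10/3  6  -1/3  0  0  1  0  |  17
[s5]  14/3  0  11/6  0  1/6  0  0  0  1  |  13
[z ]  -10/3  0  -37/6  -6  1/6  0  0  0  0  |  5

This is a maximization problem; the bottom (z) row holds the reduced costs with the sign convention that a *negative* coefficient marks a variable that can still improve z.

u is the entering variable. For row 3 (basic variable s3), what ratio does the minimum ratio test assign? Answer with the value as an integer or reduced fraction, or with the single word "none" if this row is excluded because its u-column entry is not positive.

Ratio = RHS / (u entry) = 21 / 1 = 21.

21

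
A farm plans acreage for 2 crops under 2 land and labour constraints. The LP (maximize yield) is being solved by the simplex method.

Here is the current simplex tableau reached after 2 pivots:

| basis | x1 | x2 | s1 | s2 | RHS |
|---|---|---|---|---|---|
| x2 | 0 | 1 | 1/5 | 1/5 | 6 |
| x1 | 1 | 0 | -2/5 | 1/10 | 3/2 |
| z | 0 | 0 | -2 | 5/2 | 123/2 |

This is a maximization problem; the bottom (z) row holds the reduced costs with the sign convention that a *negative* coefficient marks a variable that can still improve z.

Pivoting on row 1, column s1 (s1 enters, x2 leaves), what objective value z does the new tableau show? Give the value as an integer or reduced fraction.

Minimum ratio for s1: 6/(1/5) = 30.
z changes by −(z-row coeff of s1)·ratio = −(-2)·30 = 60.
New z = 123/2 + 60 = 243/2.

243/2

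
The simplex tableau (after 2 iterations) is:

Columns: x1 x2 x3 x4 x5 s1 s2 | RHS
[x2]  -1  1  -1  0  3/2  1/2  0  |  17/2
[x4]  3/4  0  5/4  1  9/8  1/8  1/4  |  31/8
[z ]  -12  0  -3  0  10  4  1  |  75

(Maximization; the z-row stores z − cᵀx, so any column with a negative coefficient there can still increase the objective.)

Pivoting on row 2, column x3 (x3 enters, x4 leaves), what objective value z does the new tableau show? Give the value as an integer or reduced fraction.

Minimum ratio for x3: (31/8)/(5/4) = 31/10.
z changes by −(z-row coeff of x3)·ratio = −(-3)·(31/10) = 93/10.
New z = 75 + (93/10) = 843/10.

843/10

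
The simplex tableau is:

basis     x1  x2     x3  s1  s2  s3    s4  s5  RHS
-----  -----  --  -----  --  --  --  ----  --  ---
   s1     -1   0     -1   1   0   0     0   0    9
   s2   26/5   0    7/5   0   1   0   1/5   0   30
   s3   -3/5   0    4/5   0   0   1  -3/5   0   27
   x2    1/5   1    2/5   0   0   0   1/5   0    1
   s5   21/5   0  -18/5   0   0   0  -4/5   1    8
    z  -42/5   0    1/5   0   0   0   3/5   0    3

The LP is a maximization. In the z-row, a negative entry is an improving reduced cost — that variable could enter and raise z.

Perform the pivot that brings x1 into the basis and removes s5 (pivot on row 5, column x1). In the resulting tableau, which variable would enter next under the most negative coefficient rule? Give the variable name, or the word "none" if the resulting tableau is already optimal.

Pivot element 21/5. New z-row = old z-row − (-42/5)·(row 5/(21/5)).
Updated z-row coefficients: x1: 0, x2: 0, x3: -7, s1: 0, s2: 0, s3: 0, s4: -1, s5: 2.
The most negative is -7 in column x3, so x3 would enter next.

x3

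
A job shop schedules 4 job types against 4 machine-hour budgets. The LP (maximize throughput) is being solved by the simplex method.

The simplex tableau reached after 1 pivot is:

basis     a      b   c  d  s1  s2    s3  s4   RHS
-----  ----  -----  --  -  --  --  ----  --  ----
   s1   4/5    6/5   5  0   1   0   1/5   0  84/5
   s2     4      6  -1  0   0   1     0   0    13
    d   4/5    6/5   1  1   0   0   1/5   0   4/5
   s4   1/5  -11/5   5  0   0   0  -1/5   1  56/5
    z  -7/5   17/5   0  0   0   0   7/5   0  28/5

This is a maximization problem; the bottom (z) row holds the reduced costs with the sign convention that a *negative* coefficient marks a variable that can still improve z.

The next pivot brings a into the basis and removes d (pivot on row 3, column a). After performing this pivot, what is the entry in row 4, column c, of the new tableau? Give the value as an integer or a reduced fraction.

19/4

Pivot element is row 3, column a: 4/5.
Normalize row 3: new (row 3, c) = 1/(4/5) = 5/4.
row 4 ← row 4 − (1/5)·(new row 3): 5 − (1/5)·(5/4) = 19/4.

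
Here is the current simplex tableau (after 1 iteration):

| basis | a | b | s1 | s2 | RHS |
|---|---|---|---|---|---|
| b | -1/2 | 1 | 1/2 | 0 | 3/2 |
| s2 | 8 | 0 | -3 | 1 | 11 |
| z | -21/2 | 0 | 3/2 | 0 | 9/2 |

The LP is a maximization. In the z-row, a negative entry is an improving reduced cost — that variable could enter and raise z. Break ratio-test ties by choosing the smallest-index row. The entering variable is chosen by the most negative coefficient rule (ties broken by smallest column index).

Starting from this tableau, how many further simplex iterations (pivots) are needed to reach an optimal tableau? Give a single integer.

2

pivot: a in, s2 out → z = 303/16
pivot: s1 in, b out → z = 36
No improving column remains; optimal.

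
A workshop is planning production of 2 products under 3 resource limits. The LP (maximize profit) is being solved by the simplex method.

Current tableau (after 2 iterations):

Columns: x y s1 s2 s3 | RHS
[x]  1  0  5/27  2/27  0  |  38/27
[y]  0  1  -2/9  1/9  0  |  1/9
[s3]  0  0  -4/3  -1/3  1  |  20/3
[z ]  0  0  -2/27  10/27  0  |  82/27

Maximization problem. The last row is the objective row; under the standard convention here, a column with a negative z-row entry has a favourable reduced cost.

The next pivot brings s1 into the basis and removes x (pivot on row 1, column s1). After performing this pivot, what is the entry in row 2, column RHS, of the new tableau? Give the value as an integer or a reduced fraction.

Pivot element is row 1, column s1: 5/27.
Normalize row 1: new (row 1, RHS) = (38/27)/(5/27) = 38/5.
row 2 ← row 2 − (-2/9)·(new row 1): 1/9 − (-2/9)·(38/5) = 9/5.

9/5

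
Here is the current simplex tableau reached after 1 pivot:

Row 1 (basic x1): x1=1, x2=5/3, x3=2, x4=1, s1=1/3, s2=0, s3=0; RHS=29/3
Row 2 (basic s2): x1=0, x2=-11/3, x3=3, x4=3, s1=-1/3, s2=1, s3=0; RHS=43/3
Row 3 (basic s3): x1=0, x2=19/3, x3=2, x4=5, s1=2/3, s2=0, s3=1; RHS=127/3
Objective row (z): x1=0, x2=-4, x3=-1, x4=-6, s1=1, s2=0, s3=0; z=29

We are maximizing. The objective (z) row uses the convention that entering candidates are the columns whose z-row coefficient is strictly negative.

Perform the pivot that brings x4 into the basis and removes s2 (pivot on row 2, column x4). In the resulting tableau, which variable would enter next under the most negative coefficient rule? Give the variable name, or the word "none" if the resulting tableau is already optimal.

Pivot element 3. New z-row = old z-row − (-6)·(row 2/3).
Updated z-row coefficients: x1: 0, x2: -34/3, x3: 5, x4: 0, s1: 1/3, s2: 2, s3: 0.
The most negative is -34/3 in column x2, so x2 would enter next.

x2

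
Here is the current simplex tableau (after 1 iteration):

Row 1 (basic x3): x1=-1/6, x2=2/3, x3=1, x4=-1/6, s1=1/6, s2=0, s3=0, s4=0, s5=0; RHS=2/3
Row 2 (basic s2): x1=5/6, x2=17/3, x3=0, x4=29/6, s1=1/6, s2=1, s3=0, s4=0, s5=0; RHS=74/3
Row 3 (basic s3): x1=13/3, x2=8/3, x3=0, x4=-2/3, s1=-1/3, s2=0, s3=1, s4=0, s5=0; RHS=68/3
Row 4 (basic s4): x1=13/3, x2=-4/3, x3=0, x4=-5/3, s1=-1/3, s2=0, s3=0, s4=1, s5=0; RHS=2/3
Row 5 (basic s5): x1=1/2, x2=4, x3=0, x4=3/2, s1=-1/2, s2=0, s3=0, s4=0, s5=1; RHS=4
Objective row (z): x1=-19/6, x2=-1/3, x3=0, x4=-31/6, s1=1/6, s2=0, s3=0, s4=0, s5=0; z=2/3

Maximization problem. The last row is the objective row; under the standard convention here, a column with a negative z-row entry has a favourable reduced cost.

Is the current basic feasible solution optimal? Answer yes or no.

no

Column x1 has objective-row coefficient -19/6, which is negative; an improving pivot exists, so not yet optimal.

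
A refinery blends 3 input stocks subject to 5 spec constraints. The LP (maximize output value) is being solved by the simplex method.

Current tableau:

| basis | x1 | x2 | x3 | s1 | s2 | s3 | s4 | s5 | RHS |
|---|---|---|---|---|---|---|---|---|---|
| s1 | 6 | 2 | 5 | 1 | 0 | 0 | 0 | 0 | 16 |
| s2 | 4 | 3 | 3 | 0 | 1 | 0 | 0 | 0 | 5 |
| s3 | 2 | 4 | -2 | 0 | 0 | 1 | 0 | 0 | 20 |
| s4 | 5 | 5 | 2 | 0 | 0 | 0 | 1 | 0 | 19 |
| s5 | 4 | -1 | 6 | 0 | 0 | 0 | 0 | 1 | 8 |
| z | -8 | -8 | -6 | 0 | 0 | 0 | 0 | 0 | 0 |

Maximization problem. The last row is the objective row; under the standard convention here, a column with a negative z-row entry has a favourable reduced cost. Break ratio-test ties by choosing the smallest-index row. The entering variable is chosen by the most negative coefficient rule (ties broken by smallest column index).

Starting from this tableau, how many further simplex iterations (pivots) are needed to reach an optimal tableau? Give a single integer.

2

pivot: x1 in, s2 out → z = 10
pivot: x2 in, x1 out → z = 40/3
No improving column remains; optimal.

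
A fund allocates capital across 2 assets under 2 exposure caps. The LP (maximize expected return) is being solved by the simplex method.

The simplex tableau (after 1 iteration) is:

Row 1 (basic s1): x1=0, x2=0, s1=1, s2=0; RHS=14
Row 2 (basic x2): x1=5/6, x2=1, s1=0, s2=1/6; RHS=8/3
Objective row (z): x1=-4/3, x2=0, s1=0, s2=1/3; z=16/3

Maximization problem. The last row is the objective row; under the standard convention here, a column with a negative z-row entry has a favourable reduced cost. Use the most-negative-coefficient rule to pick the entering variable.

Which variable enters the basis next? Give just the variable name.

Objective-row coefficients: x1: -4/3, x2: 0, s1: 0, s2: 1/3.
The most negative is -4/3 in column x1, so x1 enters.

x1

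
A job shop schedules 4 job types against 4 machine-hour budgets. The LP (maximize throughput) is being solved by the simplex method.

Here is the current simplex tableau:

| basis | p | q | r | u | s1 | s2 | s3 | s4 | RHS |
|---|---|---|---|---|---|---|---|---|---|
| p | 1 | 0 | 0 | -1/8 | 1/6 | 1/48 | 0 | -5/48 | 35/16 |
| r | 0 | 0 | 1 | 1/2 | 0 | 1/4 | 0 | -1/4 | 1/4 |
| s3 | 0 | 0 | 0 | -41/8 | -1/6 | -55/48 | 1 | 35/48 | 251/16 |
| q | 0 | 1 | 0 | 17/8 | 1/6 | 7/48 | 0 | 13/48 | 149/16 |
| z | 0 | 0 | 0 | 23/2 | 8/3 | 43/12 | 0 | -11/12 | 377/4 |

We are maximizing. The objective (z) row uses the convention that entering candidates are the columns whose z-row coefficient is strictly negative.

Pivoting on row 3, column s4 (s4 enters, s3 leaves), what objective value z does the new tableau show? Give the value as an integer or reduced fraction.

3989/35

Minimum ratio for s4: (251/16)/(35/48) = 753/35.
z changes by −(z-row coeff of s4)·ratio = −(-11/12)·(753/35) = 2761/140.
New z = 377/4 + (2761/140) = 3989/35.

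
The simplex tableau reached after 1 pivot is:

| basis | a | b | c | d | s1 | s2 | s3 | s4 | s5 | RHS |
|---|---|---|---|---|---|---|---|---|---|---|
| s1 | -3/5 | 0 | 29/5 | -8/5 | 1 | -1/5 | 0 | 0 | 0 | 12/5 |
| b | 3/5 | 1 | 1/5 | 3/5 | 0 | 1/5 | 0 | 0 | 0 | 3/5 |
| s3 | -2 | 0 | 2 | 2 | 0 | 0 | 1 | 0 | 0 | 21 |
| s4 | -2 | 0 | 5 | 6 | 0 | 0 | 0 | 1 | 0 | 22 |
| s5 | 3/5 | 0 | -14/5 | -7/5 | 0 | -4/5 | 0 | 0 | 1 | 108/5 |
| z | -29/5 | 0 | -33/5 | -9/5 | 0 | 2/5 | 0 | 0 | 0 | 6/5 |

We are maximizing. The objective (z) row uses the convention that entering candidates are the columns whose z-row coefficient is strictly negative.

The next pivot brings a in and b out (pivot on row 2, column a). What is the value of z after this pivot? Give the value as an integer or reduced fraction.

7

Minimum ratio for a: (3/5)/(3/5) = 1.
z changes by −(z-row coeff of a)·ratio = −(-29/5)·1 = 29/5.
New z = 6/5 + (29/5) = 7.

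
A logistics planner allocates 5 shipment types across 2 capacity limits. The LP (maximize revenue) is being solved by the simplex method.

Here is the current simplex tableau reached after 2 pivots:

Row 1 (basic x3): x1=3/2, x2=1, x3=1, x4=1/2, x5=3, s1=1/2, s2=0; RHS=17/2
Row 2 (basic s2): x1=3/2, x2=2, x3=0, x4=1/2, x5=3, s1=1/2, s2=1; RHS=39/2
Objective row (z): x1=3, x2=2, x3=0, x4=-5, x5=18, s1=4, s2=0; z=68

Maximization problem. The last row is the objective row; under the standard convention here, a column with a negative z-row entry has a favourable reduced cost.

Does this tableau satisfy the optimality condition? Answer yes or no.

Column x4 has objective-row coefficient -5, which is negative; an improving pivot exists, so not yet optimal.

no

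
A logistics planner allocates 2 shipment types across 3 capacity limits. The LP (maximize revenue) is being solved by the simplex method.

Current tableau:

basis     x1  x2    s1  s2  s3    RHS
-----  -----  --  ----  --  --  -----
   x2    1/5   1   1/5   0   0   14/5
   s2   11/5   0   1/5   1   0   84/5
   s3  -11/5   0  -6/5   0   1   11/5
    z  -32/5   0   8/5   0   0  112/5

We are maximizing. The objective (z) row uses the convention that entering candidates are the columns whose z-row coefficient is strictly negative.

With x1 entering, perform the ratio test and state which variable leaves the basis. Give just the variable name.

s2

Ratios: row 1 (x2): (14/5)/(1/5) = 14; row 2 (s2): (84/5)/(11/5) = 84/11; row 3 (s3): entry -11/5 ≤ 0, skip.
Minimum ratio 84/11 is in the s2 row, so s2 leaves.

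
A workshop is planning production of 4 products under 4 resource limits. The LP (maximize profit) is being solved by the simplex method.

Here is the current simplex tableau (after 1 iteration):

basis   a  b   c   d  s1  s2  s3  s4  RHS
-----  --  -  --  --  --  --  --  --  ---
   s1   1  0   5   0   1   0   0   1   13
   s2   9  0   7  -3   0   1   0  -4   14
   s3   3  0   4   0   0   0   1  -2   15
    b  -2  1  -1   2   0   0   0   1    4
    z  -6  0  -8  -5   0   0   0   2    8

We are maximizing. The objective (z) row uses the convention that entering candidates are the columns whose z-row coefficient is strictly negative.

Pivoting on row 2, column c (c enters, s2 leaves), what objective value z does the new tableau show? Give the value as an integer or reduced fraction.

Minimum ratio for c: 14/7 = 2.
z changes by −(z-row coeff of c)·ratio = −(-8)·2 = 16.
New z = 8 + 16 = 24.

24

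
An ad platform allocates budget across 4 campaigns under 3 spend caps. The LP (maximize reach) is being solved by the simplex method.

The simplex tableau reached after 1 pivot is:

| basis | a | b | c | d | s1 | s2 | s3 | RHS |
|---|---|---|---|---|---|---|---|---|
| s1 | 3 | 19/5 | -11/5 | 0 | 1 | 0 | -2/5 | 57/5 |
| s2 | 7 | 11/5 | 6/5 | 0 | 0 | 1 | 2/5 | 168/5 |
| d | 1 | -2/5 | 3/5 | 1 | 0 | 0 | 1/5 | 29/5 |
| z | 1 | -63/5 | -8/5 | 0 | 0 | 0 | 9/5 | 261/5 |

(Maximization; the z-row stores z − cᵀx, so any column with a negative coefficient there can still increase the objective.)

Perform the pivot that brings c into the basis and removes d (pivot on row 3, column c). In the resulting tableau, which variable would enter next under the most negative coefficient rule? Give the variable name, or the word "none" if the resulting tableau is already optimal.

b

Pivot element 3/5. New z-row = old z-row − (-8/5)·(row 3/(3/5)).
Updated z-row coefficients: a: 11/3, b: -41/3, c: 0, d: 8/3, s1: 0, s2: 0, s3: 7/3.
The most negative is -41/3 in column b, so b would enter next.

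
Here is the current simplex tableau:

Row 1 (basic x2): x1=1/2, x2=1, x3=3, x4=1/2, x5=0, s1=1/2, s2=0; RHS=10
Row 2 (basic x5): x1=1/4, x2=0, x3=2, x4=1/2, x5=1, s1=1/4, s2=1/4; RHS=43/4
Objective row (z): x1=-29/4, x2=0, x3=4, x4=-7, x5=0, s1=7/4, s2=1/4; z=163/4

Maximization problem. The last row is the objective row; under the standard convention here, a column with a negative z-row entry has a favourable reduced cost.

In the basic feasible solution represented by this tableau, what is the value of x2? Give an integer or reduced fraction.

x2 is basic (row 1); its value is the RHS of that row: 10.

10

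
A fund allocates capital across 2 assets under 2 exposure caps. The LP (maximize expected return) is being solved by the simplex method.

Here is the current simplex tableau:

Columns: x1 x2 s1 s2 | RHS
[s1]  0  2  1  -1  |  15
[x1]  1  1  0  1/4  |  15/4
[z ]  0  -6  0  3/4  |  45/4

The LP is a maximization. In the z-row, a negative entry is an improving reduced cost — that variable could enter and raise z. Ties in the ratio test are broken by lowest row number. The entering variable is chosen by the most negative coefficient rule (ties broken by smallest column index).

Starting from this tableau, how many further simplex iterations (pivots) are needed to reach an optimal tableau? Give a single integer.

1

pivot: x2 in, x1 out → z = 135/4
No improving column remains; optimal.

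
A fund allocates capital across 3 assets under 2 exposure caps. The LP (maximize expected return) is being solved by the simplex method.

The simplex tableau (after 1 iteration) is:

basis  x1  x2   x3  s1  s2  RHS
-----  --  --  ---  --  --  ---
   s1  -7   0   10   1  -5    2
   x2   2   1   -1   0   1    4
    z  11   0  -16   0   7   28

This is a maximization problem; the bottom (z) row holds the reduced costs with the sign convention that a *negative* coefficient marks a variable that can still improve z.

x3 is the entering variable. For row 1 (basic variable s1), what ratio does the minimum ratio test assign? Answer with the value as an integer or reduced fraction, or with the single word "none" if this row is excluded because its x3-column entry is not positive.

Ratio = RHS / (x3 entry) = 2 / 10 = 1/5.

1/5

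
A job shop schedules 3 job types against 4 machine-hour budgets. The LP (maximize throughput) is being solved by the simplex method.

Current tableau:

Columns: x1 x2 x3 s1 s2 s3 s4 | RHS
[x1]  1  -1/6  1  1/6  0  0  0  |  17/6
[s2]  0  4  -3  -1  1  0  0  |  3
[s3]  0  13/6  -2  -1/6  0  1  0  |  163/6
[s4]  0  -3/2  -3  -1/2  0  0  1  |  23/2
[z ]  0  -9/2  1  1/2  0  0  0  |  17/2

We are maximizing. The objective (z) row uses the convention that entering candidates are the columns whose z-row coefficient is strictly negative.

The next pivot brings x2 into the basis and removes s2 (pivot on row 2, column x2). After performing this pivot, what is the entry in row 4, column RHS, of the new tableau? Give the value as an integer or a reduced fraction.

Pivot element is row 2, column x2: 4.
Normalize row 2: new (row 2, RHS) = 3/4 = 3/4.
row 4 ← row 4 − (-3/2)·(new row 2): 23/2 − (-3/2)·(3/4) = 101/8.

101/8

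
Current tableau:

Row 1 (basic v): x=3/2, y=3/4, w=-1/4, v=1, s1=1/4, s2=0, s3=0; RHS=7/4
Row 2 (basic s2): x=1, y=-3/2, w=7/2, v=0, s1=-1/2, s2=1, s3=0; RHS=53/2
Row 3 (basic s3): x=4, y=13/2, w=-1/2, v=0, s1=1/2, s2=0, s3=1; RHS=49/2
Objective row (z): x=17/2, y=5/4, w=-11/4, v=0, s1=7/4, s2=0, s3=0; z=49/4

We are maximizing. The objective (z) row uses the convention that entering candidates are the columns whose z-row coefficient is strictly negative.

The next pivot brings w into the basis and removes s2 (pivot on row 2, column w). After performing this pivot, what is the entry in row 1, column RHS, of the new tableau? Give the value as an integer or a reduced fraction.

51/14

Pivot element is row 2, column w: 7/2.
Normalize row 2: new (row 2, RHS) = (53/2)/(7/2) = 53/7.
row 1 ← row 1 − (-1/4)·(new row 2): 7/4 − (-1/4)·(53/7) = 51/14.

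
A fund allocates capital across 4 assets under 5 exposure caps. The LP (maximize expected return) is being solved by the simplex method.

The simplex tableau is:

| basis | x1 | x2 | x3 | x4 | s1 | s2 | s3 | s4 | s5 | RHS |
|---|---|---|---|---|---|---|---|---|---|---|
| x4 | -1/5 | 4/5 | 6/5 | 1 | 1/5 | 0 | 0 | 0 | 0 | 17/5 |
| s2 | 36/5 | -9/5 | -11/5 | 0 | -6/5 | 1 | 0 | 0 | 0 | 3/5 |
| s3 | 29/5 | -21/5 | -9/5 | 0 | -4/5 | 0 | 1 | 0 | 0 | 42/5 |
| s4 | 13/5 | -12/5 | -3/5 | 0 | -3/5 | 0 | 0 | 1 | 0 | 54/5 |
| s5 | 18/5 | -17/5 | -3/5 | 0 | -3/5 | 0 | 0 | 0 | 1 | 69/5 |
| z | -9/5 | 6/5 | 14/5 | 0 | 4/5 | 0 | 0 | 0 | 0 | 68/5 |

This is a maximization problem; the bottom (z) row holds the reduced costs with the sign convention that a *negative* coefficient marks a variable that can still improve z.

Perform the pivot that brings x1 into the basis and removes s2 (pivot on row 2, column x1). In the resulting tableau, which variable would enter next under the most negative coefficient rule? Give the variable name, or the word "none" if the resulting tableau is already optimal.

none

Pivot element 36/5. New z-row = old z-row − (-9/5)·(row 2/(36/5)).
Updated z-row coefficients: x1: 0, x2: 3/4, x3: 9/4, x4: 0, s1: 1/2, s2: 1/4, s3: 0, s4: 0, s5: 0.
No coefficient is strictly negative; the tableau after this pivot is optimal.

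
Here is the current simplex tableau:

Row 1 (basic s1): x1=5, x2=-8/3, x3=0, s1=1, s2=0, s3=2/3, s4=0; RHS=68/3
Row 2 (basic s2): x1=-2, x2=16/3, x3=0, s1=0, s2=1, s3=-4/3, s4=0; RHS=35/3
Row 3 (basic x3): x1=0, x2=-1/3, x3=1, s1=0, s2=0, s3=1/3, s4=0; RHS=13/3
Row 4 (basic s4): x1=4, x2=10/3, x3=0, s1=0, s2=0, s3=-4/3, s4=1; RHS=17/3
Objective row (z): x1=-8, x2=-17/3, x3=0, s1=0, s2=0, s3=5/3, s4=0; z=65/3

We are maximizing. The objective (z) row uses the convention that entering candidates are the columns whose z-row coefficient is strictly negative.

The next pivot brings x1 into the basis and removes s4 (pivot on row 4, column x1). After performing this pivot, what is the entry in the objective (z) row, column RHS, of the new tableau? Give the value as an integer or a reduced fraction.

Pivot element is row 4, column x1: 4.
Normalize row 4: new (row 4, RHS) = (17/3)/4 = 17/12.
z-row ← z-row − (-8)·(new row 4): 65/3 − (-8)·(17/12) = 33.

33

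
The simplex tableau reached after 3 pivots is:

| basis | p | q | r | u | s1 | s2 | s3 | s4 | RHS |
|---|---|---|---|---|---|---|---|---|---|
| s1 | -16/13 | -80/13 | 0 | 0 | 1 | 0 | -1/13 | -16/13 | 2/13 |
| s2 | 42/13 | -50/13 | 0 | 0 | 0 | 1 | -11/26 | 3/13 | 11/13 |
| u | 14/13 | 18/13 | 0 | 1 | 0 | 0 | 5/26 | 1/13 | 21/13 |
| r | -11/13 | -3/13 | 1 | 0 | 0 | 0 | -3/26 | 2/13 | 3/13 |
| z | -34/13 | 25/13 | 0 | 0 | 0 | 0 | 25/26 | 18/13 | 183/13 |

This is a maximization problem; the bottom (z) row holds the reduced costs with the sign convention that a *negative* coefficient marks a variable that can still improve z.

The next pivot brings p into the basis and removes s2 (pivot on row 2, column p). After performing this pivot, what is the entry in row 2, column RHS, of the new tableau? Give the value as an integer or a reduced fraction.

Pivot element is row 2, column p: 42/13.
Normalize row 2: new (row 2, RHS) = (11/13)/(42/13) = 11/42.
Row 2 is the pivot row, so the entry is 11/42.

11/42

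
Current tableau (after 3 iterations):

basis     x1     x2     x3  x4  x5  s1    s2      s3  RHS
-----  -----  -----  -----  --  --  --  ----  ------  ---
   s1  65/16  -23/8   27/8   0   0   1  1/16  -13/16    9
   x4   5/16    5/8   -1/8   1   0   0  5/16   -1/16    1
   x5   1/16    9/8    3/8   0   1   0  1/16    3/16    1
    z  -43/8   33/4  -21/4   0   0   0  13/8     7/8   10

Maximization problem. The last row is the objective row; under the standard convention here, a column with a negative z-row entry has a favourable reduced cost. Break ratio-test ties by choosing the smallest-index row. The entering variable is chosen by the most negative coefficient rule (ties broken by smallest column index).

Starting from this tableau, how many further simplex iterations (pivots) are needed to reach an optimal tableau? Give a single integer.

3

pivot: x1 in, s1 out → z = 1424/65
pivot: x3 in, x1 out → z = 24
pivot: s3 in, x5 out → z = 24
No improving column remains; optimal.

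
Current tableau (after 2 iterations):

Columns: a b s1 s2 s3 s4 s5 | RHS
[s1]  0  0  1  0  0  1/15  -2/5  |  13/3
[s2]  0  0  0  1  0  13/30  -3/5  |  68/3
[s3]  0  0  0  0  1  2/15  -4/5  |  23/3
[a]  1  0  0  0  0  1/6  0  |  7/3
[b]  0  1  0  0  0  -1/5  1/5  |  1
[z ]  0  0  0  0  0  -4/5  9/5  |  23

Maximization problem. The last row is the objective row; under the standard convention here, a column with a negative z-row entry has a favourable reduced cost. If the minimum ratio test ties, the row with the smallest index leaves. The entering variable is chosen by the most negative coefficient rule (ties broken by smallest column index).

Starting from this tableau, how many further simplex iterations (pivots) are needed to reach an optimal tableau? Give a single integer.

1

pivot: s4 in, a out → z = 171/5
No improving column remains; optimal.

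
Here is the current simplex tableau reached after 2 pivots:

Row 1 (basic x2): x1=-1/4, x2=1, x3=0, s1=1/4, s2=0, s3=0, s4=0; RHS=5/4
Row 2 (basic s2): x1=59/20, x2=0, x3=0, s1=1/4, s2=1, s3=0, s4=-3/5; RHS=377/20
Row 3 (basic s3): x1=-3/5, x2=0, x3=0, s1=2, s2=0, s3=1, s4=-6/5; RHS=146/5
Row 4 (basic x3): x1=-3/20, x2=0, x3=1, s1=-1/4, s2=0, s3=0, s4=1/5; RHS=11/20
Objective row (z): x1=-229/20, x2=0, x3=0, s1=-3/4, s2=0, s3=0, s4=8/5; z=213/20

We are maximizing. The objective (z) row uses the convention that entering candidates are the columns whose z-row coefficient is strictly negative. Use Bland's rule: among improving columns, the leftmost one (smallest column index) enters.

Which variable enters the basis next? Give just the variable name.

x1

Objective-row coefficients: x1: -229/20, x2: 0, x3: 0, s1: -3/4, s2: 0, s3: 0, s4: 8/5.
Improving columns: x1, s1. Bland's rule picks the smallest column index → x1.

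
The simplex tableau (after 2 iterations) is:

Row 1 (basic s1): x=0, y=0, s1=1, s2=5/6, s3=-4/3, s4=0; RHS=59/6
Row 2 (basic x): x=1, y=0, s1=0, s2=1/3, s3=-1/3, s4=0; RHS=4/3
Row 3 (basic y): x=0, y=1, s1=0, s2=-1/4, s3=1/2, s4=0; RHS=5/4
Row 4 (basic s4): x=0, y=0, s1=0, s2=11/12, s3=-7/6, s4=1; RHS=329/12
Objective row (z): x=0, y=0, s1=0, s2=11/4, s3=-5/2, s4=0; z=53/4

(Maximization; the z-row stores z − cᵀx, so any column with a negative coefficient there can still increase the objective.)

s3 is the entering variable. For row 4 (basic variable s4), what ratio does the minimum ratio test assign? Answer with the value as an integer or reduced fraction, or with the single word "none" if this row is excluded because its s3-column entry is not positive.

none

The s3 entry in row 4 is -7/6 ≤ 0, so this row gives no ratio.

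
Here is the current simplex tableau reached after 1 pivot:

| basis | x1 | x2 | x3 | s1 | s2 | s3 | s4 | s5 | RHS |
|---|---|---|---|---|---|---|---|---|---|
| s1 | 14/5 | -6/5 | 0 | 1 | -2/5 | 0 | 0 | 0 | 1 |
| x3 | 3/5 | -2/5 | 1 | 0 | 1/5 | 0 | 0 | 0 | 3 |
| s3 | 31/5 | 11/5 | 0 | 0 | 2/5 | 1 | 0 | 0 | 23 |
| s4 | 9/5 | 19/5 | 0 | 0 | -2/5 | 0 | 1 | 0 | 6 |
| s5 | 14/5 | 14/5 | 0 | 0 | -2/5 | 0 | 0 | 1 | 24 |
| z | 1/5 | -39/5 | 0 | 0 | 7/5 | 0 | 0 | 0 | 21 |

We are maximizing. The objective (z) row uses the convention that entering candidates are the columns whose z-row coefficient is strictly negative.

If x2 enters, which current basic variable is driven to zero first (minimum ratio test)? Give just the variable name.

s4

Ratios: row 1 (s1): entry -6/5 ≤ 0, skip; row 2 (x3): entry -2/5 ≤ 0, skip; row 3 (s3): 23/(11/5) = 115/11; row 4 (s4): 6/(19/5) = 30/19; row 5 (s5): 24/(14/5) = 60/7.
Minimum ratio 30/19 is in the s4 row, so s4 leaves.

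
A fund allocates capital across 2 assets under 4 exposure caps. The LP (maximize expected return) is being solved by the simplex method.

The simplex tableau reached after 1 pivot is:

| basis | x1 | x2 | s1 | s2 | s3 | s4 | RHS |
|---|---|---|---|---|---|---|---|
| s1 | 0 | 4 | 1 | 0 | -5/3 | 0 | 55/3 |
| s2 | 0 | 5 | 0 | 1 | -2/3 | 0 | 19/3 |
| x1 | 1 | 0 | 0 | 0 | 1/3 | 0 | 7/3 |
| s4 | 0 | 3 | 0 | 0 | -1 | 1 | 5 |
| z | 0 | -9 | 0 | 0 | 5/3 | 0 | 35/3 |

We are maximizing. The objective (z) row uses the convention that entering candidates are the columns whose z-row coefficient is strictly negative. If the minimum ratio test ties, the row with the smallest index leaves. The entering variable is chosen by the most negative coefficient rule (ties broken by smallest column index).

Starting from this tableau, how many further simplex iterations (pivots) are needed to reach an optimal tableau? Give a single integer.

pivot: x2 in, s2 out → z = 346/15
No improving column remains; optimal.

1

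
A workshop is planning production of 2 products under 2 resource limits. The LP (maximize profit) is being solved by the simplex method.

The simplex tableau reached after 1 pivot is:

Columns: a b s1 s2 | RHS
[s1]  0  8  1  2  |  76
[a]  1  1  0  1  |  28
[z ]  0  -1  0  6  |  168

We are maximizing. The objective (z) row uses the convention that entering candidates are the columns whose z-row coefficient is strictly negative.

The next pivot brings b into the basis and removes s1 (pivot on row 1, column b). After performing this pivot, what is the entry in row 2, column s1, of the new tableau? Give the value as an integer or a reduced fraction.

Pivot element is row 1, column b: 8.
Normalize row 1: new (row 1, s1) = 1/8 = 1/8.
row 2 ← row 2 − 1·(new row 1): 0 − 1·(1/8) = -1/8.

-1/8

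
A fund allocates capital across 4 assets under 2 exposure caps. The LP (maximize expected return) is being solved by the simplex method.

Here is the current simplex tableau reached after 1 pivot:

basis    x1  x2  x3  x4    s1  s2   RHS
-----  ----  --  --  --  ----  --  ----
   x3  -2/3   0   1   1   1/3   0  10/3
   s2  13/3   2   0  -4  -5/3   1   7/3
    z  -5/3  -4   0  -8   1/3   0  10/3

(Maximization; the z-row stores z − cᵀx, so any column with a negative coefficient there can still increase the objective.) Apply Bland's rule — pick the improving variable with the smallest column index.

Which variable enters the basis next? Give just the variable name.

x1

Objective-row coefficients: x1: -5/3, x2: -4, x3: 0, x4: -8, s1: 1/3, s2: 0.
Improving columns: x1, x2, x4. Bland's rule picks the smallest column index → x1.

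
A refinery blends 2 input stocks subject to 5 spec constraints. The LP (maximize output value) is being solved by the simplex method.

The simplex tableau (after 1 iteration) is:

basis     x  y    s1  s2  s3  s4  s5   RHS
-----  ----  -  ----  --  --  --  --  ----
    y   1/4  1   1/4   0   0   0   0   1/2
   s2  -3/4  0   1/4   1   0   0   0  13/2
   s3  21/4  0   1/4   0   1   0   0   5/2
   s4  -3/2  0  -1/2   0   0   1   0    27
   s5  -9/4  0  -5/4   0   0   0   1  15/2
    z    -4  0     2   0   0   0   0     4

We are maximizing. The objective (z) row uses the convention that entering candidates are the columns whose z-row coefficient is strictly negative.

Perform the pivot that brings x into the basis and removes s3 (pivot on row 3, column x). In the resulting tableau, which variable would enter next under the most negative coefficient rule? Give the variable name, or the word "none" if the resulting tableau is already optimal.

none

Pivot element 21/4. New z-row = old z-row − (-4)·(row 3/(21/4)).
Updated z-row coefficients: x: 0, y: 0, s1: 46/21, s2: 0, s3: 16/21, s4: 0, s5: 0.
No coefficient is strictly negative; the tableau after this pivot is optimal.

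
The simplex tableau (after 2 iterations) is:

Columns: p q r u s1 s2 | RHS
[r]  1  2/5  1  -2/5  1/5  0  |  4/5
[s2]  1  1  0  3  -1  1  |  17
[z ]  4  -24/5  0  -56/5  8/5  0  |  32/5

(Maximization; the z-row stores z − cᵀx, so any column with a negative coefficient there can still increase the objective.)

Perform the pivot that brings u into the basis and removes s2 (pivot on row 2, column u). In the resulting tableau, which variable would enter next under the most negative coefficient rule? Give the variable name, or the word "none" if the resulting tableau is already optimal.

Pivot element 3. New z-row = old z-row − (-56/5)·(row 2/3).
Updated z-row coefficients: p: 116/15, q: -16/15, r: 0, u: 0, s1: -32/15, s2: 56/15.
The most negative is -32/15 in column s1, so s1 would enter next.

s1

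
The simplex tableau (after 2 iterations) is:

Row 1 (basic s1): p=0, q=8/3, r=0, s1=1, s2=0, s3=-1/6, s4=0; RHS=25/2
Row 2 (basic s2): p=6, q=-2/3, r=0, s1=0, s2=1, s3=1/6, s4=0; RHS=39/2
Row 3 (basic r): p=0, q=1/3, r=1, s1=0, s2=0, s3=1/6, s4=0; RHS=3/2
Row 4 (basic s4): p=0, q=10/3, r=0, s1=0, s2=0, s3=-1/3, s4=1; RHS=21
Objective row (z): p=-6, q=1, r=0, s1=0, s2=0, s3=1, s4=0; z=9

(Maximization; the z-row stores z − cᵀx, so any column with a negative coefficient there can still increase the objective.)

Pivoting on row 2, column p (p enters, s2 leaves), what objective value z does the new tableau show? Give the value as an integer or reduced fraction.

Minimum ratio for p: (39/2)/6 = 13/4.
z changes by −(z-row coeff of p)·ratio = −(-6)·(13/4) = 39/2.
New z = 9 + (39/2) = 57/2.

57/2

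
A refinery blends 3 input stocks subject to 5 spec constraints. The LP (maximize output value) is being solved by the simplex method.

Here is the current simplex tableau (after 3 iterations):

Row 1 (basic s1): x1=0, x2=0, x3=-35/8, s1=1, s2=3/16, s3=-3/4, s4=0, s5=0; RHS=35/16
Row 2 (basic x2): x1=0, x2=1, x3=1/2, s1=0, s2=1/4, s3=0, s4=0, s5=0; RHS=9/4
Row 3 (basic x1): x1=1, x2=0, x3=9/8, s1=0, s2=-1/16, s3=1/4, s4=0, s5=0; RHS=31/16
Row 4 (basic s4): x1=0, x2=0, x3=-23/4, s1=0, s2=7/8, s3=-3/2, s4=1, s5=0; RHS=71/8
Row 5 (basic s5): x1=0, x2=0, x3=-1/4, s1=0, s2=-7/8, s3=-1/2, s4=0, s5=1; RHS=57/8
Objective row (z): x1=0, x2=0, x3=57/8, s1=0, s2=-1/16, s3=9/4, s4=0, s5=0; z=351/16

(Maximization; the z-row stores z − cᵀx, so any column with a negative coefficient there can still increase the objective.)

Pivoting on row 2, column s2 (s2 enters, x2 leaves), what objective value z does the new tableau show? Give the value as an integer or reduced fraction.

45/2

Minimum ratio for s2: (9/4)/(1/4) = 9.
z changes by −(z-row coeff of s2)·ratio = −(-1/16)·9 = 9/16.
New z = 351/16 + (9/16) = 45/2.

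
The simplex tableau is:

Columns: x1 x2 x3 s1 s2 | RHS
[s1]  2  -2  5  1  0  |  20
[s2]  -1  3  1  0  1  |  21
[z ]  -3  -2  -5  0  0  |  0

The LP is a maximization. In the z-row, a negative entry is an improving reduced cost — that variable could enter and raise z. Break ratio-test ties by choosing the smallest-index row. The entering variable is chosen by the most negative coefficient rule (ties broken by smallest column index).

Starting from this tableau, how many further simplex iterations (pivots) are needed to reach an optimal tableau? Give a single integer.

pivot: x3 in, s1 out → z = 20
pivot: x2 in, s2 out → z = 40
pivot: x1 in, x3 out → z = 215/2
No improving column remains; optimal.

3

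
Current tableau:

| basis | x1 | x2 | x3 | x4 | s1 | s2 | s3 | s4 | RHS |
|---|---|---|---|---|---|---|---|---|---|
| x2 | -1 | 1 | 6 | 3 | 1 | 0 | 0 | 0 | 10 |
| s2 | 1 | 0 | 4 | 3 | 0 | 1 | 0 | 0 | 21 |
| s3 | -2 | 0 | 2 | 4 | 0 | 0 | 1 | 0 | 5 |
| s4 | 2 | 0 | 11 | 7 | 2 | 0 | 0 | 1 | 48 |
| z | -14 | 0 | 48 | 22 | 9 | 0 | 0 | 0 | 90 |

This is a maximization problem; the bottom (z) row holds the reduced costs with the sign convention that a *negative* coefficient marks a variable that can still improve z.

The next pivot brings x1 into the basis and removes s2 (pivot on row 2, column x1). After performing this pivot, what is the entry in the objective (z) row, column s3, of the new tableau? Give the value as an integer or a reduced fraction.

0

Pivot element is row 2, column x1: 1.
Normalize row 2: new (row 2, s3) = 0/1 = 0.
z-row ← z-row − (-14)·(new row 2): 0 − (-14)·0 = 0.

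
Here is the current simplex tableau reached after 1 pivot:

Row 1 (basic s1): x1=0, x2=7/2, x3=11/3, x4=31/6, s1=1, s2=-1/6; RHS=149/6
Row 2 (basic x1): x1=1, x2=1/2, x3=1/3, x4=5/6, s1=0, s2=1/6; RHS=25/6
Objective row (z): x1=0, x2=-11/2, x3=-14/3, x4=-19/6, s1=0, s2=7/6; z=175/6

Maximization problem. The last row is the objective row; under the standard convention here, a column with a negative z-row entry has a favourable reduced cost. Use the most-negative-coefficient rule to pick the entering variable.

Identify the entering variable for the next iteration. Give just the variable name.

x2

Objective-row coefficients: x1: 0, x2: -11/2, x3: -14/3, x4: -19/6, s1: 0, s2: 7/6.
The most negative is -11/2 in column x2, so x2 enters.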